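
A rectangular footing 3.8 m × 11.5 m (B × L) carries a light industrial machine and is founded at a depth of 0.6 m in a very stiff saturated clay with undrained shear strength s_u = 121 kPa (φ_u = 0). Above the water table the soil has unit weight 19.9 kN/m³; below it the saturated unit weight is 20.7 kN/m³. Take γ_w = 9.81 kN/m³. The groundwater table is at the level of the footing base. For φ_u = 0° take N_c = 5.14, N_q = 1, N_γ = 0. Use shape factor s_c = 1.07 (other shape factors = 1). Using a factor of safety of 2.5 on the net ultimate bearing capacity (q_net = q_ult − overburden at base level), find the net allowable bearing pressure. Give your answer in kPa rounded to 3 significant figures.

q_all(net) ≈ 266 kPa

q = γ·D_f = 19.9 × 0.6 = 11.94 kPa.
c·N_c·s_c = 121 × 5.14 × 1.07 = 665.48 kPa
q·N_q = 11.94 × 1 = 11.94 kPa
q_ult = 665.48 + 11.94 = 677.42 kPa.
q_net = 677.42 − 11.94 = 665.48 kPa.
q_all(net) = 665.48 / 2.5 = 266.19 kPa.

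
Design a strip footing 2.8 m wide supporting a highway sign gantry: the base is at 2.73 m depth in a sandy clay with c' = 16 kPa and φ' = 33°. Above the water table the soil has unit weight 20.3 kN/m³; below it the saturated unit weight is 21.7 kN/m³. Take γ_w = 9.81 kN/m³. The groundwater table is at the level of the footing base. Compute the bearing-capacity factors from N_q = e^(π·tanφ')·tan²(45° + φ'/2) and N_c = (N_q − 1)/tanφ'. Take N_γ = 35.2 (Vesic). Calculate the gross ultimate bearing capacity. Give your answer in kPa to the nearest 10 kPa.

q_ult ≈ 2650 kPa

tan33° = 0.6494, so N_q = e^(π×0.6494)·tan²(61.5°) = 7.692 × 3.392 = 26.09.
N_c = (26.09 − 1)/tan33° = 38.64.
q = γ·D_f = 20.3 × 2.73 = 55.419 kPa.
For the ½γBN_γ term take γ' = 21.7 − 9.81 = 11.89 kN/m³ (soil below base is submerged).
c·N_c = 16 × 38.638 = 618.21 kPa
q·N_q = 55.419 × 26.092 = 1446 kPa
0.5·γ·B·N_γ = 0.5 × 11.89 × 2.8 × 35.2 = 585.94 kPa
q_ult = 618.21 + 1446 + 585.94 = 2650.1 kPa.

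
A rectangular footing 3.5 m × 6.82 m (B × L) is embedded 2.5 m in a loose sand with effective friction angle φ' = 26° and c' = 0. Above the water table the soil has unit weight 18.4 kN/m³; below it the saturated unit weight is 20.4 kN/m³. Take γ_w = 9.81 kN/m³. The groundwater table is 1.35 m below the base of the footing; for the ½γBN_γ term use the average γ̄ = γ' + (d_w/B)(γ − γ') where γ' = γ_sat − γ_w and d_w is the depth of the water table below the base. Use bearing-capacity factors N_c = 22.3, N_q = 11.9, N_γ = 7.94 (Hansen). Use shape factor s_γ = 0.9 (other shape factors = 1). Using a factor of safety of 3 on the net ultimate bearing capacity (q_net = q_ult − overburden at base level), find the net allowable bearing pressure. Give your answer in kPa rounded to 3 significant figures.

Effective surcharge at the founding depth q = γ·D_f = 18.4 × 2.5 = 46 kPa.
With d_w = 1.35 m < B, γ̄ = 10.59 + (1.35/3.5) × (18.4 − 10.59) = 13.602 kN/m³.
q_ult = q·N_q + 0.5·γ·B·N_γ·s_γ
     = 46 × 11.9 + 0.5 × 13.602 × 3.5 × 7.94 × 0.9
     = 547.4 + 170.11 = 717.51 kPa.
q_net = 717.51 − 46 = 671.51 kPa.
q_all(net) = 671.51 / 3 = 223.84 kPa.

q_all(net) ≈ 224 kPa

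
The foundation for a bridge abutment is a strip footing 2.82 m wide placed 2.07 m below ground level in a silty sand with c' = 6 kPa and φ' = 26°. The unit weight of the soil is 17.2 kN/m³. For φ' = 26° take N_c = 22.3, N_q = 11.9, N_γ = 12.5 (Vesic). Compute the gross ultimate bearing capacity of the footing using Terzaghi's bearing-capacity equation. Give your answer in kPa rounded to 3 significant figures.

Effective surcharge at the founding depth q = γ·D_f = 17.2 × 2.07 = 35.604 kPa.
q_ult = c·N_c + q·N_q + 0.5·γ·B·N_γ
     = 6 × 22.3 + 35.604 × 11.9 + 0.5 × 17.2 × 2.82 × 12.5
     = 133.8 + 423.69 + 303.15 = 860.64 kPa.

q_ult ≈ 861 kPa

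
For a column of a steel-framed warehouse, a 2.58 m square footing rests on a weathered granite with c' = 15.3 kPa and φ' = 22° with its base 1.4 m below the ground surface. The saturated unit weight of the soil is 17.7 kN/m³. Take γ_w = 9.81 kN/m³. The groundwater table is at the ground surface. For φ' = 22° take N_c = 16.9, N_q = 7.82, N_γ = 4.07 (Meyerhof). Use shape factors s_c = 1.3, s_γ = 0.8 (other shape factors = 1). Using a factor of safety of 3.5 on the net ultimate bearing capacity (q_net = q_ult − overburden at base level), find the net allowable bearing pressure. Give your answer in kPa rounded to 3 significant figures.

Water table at ground surface, so effective unit weight γ' = 17.7 − 9.81 = 7.89 kN/m³ is used throughout; overburden q = 7.89 × 1.4 = 11.046 kPa; the same γ' applies in the ½γBN_γ term.
Cohesion term c·N_c·s_c = 15.3 × 16.9 × 1.3 = 336.14 kPa; surcharge term q·N_q = 11.046 × 7.82 = 86.38 kPa; self-weight term 0.5·γ·B·N_γ·s_γ = 0.5 × 7.89 × 2.58 × 4.07 × 0.8 = 33.14 kPa.
q_ult = 336.14 + 86.38 + 33.14 = 455.66 kPa.
q_net = 455.66 − 11.046 = 444.61 kPa.
q_all(net) = 444.61 / 3.5 = 127.03 kPa.

q_all(net) ≈ 127 kPa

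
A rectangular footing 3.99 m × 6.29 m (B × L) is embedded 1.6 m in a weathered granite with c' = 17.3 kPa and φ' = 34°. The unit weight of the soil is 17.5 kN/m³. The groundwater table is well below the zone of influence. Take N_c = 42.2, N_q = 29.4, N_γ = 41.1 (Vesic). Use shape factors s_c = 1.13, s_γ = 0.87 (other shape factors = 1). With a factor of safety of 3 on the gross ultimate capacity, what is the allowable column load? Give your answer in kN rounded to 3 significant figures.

P_all ≈ 24200 kN

Effective surcharge at the founding depth q = γ·D_f = 17.5 × 1.6 = 28 kPa.
q_ult = c·N_c·s_c + q·N_q + 0.5·γ·B·N_γ·s_γ
     = 17.3 × 42.2 × 1.13 + 28 × 29.4 + 0.5 × 17.5 × 3.99 × 41.1 × 0.87
     = 824.97 + 823.2 + 1248.4 = 2896.5 kPa.
Gross allowable pressure q_all = 2896.5 / 3 = 965.51 kPa.
Footing area = 25.0971 m², so allowable column load = 965.51 × 25.0971 = 24232 kN.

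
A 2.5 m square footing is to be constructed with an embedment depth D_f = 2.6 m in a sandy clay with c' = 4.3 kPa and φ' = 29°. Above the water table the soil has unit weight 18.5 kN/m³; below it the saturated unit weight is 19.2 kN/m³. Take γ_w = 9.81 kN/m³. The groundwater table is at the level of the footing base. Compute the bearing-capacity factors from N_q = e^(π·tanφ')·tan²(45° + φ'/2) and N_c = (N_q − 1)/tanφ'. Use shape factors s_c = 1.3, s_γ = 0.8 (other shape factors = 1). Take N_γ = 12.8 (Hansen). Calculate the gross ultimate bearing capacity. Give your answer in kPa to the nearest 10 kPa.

tan29° = 0.5543, so N_q = e^(π×0.5543)·tan²(59.5°) = 5.705 × 2.882 = 16.44.
N_c = (16.44 − 1)/tan29° = 27.86.
Effective surcharge at the founding depth q = γ·D_f = 18.5 × 2.6 = 48.1 kPa.
The water table coincides with the base, so in the self-weight term γ → γ' = 9.39 kN/m³.
q_ult = c·N_c·s_c + q·N_q + 0.5·γ·B·N_γ·s_γ
     = 4.3 × 27.86 × 1.3 + 48.1 × 16.443 + 0.5 × 9.39 × 2.5 × 12.8 × 0.8
     = 155.74 + 790.92 + 120.19 = 1066.9 kPa.

q_ult ≈ 1070 kPa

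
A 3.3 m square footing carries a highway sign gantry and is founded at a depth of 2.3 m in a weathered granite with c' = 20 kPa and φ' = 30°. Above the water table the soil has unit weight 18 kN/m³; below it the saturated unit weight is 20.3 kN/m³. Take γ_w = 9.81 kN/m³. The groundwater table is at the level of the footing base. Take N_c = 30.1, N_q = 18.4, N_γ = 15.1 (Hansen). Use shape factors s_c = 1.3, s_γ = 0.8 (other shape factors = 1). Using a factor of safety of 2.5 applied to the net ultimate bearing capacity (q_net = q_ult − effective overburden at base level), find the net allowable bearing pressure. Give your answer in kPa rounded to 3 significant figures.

Overburden at base level: q = 18 × 2.3 = 41.4 kPa.
Below the base the soil is submerged, so the ½γBN_γ term uses γ' = 20.3 − 9.81 = 10.49 kN/m³.
Cohesion term c·N_c·s_c = 20 × 30.1 × 1.3 = 782.6 kPa; surcharge term q·N_q = 41.4 × 18.4 = 761.76 kPa; self-weight term 0.5·γ·B·N_γ·s_γ = 0.5 × 10.49 × 3.3 × 15.1 × 0.8 = 209.09 kPa.
q_ult = 782.6 + 761.76 + 209.09 = 1753.4 kPa.
Net ultimate: q_net = 1753.4 − 41.4 = 1712 kPa.
q_all(net) = 1712 / 2.5 = 684.82 kPa.

q_all(net) ≈ 685 kPa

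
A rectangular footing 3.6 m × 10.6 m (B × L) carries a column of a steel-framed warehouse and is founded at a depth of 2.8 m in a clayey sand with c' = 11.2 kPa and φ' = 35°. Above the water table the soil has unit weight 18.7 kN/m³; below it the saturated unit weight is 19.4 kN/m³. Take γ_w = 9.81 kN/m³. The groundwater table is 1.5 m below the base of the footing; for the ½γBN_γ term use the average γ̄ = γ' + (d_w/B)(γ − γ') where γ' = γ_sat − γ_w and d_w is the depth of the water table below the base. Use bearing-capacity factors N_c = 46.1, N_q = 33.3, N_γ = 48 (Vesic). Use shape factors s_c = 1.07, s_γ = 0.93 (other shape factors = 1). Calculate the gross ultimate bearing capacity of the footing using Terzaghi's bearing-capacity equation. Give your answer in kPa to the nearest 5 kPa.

Overburden at base level: q = 18.7 × 2.8 = 52.36 kPa.
The water table is 1.5 m below the base (< B = 3.6 m), so the ½γBN_γ term uses γ̄ = γ' + (d_w/B)(γ − γ') = 9.59 + (1.5/3.6)(18.7 − 9.59) = 13.386 kN/m³.
Cohesion term c·N_c·s_c = 11.2 × 46.1 × 1.07 = 552.46 kPa; surcharge term q·N_q = 52.36 × 33.3 = 1743.6 kPa; self-weight term 0.5·γ·B·N_γ·s_γ = 0.5 × 13.386 × 3.6 × 48 × 0.93 = 1075.6 kPa.
q_ult = 552.46 + 1743.6 + 1075.6 = 3371.6 kPa.

q_ult ≈ 3370 kPa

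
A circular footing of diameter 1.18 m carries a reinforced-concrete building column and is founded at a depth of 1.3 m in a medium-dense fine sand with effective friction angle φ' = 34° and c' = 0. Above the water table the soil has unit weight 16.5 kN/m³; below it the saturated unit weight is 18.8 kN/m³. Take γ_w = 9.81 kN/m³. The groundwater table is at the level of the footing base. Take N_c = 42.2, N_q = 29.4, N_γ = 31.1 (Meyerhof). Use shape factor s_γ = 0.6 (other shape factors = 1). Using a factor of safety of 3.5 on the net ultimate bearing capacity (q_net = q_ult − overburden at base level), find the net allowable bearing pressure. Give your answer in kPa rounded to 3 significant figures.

q = γ·D_f = 16.5 × 1.3 = 21.45 kPa.
For the ½γBN_γ term take γ' = 18.8 − 9.81 = 8.99 kN/m³ (soil below base is submerged).
q·N_q = 21.45 × 29.4 = 630.63 kPa
0.5·γ·B·N_γ·s_γ = 0.5 × 8.99 × 1.18 × 31.1 × 0.6 = 98.975 kPa
q_ult = 630.63 + 98.975 = 729.6 kPa.
q_net = 729.6 − 21.45 = 708.15 kPa.
q_all(net) = 708.15 / 3.5 = 202.33 kPa.

q_all(net) ≈ 202 kPa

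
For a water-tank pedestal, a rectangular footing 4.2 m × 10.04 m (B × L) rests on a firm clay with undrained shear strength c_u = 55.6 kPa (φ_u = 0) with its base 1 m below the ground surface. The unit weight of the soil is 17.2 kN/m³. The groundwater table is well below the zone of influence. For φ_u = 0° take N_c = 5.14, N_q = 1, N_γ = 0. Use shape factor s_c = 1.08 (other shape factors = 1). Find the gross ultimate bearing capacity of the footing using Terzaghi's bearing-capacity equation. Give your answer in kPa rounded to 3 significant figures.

q_ult ≈ 326 kPa

Overburden at base level: q = 17.2 × 1 = 17.2 kPa.
Cohesion term c·N_c·s_c = 55.6 × 5.14 × 1.08 = 308.65 kPa; surcharge term q·N_q = 17.2 × 1 = 17.2 kPa.
q_ult = 308.65 + 17.2 = 325.85 kPa.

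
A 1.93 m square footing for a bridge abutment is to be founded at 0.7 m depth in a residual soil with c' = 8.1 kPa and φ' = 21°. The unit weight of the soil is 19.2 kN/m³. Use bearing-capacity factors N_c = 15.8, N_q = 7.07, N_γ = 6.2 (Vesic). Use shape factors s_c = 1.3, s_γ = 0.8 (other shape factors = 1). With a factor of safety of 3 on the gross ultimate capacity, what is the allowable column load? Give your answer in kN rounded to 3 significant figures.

P_all ≈ 439 kN

Overburden at base level: q = 19.2 × 0.7 = 13.44 kPa.
Cohesion term c·N_c·s_c = 8.1 × 15.8 × 1.3 = 166.37 kPa; surcharge term q·N_q = 13.44 × 7.07 = 95.021 kPa; self-weight term 0.5·γ·B·N_γ·s_γ = 0.5 × 19.2 × 1.93 × 6.2 × 0.8 = 91.899 kPa.
q_ult = 166.37 + 95.021 + 91.899 = 353.29 kPa.
Gross allowable pressure q_all = 353.29 / 3 = 117.76 kPa.
Footing area = 3.7249 m², so allowable column load = 117.76 × 3.7249 = 438.66 kN.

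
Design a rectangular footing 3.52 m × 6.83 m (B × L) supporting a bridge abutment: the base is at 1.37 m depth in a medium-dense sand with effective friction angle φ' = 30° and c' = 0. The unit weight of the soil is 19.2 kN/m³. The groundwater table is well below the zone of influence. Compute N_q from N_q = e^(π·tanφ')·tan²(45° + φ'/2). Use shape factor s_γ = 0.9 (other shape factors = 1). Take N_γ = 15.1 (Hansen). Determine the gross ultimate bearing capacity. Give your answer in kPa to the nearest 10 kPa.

tan30° = 0.5774, so N_q = e^(π×0.5774)·tan²(60°) = 6.134 × 3.0 = 18.4.
q = γ·D_f = 19.2 × 1.37 = 26.304 kPa.
q·N_q = 26.304 × 18.401 = 484.02 kPa
0.5·γ·B·N_γ·s_γ = 0.5 × 19.2 × 3.52 × 15.1 × 0.9 = 459.23 kPa
q_ult = 484.02 + 459.23 = 943.26 kPa.

q_ult ≈ 940 kPa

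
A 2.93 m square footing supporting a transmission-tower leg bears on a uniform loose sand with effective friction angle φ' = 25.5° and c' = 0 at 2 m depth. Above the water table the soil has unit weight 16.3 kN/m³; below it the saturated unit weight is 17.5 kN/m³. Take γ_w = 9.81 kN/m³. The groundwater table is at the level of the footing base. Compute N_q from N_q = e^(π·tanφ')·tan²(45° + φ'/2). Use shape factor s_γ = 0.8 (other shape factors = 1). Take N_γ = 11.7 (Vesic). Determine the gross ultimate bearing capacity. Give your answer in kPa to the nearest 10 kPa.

tan25.5° = 0.477, so N_q = e^(π×0.477)·tan²(57.75°) = 4.475 × 2.512 = 11.24.
Effective surcharge at the founding depth q = γ·D_f = 16.3 × 2 = 32.6 kPa.
The water table coincides with the base, so in the self-weight term γ → γ' = 7.69 kN/m³.
q_ult = q·N_q + 0.5·γ·B·N_γ·s_γ
     = 32.6 × 11.24 + 0.5 × 7.69 × 2.93 × 11.7 × 0.8
     = 366.44 + 105.45 = 471.88 kPa.

q_ult ≈ 470 kPa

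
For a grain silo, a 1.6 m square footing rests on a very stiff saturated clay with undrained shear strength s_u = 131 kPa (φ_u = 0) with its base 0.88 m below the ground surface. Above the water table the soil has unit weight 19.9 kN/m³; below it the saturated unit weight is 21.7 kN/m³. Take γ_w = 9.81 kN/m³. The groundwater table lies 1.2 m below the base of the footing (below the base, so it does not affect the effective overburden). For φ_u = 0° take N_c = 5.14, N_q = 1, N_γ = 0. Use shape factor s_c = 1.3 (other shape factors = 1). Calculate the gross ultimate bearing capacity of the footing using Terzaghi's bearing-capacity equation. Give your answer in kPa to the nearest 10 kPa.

Overburden at base level: q = 19.9 × 0.88 = 17.512 kPa.
Cohesion term c·N_c·s_c = 131 × 5.14 × 1.3 = 875.34 kPa; surcharge term q·N_q = 17.512 × 1 = 17.512 kPa.
q_ult = 875.34 + 17.512 = 892.85 kPa.

q_ult ≈ 890 kPa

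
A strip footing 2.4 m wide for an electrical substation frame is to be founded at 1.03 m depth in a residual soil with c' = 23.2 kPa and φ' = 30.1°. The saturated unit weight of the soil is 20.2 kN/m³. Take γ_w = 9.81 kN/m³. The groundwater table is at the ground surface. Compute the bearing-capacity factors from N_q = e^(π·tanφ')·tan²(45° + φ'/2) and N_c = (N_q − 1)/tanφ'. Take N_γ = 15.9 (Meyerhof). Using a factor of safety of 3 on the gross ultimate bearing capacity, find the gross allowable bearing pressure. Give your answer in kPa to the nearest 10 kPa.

q_all ≈ 370 kPa

N_q = e^(π·tan30.1°)·tan²(60.05°) = 18.61; N_c = (N_q − 1)/tanφ' = 30.38.
With the water table at the surface the whole profile is submerged: γ' = 20.2 − 9.81 = 10.39 kN/m³, so q = γ'·D_f = 10.702 kPa; the same γ' applies in the ½γBN_γ term.
q_ult = c·N_c + q·N_q + 0.5·γ·B·N_γ
     = 23.2 × 30.381 + 10.702 × 18.611 + 0.5 × 10.39 × 2.4 × 15.9
     = 704.84 + 199.17 + 198.24 = 1102.2 kPa.
q_all = 1102.2 / 3 = 367.42 kPa.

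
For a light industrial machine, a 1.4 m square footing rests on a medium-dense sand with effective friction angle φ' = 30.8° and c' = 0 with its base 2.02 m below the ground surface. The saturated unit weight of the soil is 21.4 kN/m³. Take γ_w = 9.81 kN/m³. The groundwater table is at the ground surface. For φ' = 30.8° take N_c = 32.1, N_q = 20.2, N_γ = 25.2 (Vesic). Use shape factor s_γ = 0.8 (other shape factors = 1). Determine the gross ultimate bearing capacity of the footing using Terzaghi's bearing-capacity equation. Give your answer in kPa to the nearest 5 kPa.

With the water table at the surface the whole profile is submerged: γ' = 21.4 − 9.81 = 11.59 kN/m³, so q = γ'·D_f = 23.412 kPa; the same γ' applies in the ½γBN_γ term.
q_ult = q·N_q + 0.5·γ·B·N_γ·s_γ
     = 23.412 × 20.2 + 0.5 × 11.59 × 1.4 × 25.2 × 0.8
     = 472.92 + 163.56 = 636.48 kPa.

q_ult ≈ 635 kPa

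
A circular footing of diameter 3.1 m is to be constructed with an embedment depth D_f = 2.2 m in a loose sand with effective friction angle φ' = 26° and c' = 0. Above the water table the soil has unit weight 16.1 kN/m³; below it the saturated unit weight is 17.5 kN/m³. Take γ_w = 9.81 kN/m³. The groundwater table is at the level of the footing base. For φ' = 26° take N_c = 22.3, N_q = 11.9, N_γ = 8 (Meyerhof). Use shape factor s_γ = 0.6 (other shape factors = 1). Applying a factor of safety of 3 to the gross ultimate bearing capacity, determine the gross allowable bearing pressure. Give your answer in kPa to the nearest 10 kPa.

q_all ≈ 160 kPa

Effective surcharge at the founding depth q = γ·D_f = 16.1 × 2.2 = 35.42 kPa.
The water table coincides with the base, so in the self-weight term γ → γ' = 7.69 kN/m³.
q_ult = q·N_q + 0.5·γ·B·N_γ·s_γ
     = 35.42 × 11.9 + 0.5 × 7.69 × 3.1 × 8 × 0.6
     = 421.5 + 57.214 = 478.71 kPa.
q_all = q_ult / FS = 478.71 / 3 = 159.57 kPa.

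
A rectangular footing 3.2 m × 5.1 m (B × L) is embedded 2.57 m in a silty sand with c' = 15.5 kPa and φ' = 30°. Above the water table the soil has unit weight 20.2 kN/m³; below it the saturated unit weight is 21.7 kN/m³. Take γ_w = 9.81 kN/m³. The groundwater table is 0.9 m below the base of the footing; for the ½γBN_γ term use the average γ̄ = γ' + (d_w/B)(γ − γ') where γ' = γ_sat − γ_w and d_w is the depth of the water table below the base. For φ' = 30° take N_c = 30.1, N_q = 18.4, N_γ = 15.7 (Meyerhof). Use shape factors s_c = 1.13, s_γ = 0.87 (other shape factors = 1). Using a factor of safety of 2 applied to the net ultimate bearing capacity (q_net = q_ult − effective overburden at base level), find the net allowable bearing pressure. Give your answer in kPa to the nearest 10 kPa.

Effective surcharge at the founding depth q = γ·D_f = 20.2 × 2.57 = 51.914 kPa.
With d_w = 0.9 m < B, γ̄ = 11.89 + (0.9/3.2) × (20.2 − 11.89) = 14.227 kN/m³.
q_ult = c·N_c·s_c + q·N_q + 0.5·γ·B·N_γ·s_γ
     = 15.5 × 30.1 × 1.13 + 51.914 × 18.4 + 0.5 × 14.227 × 3.2 × 15.7 × 0.87
     = 527.2 + 955.22 + 310.93 = 1793.3 kPa.
Net ultimate: q_net = 1793.3 − 51.914 = 1741.4 kPa.
q_all(net) = 1741.4 / 2 = 870.72 kPa.

q_all(net) ≈ 870 kPa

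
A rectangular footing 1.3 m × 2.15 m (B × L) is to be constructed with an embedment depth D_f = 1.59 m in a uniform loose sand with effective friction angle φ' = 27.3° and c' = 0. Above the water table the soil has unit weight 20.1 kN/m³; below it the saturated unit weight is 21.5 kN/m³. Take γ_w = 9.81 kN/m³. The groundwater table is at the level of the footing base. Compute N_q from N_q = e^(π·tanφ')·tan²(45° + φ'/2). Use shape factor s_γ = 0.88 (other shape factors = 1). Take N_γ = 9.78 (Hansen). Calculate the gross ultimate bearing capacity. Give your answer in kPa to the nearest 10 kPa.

tan27.3° = 0.5161, so N_q = e^(π×0.5161)·tan²(58.65°) = 5.061 × 2.694 = 13.64.
Overburden at base level: q = 20.1 × 1.59 = 31.959 kPa.
Below the base the soil is submerged, so the ½γBN_γ term uses γ' = 21.5 − 9.81 = 11.69 kN/m³.
Surcharge term q·N_q = 31.959 × 13.636 = 435.79 kPa; self-weight term 0.5·γ·B·N_γ·s_γ = 0.5 × 11.69 × 1.3 × 9.78 × 0.88 = 65.396 kPa.
q_ult = 435.79 + 65.396 = 501.18 kPa.

q_ult ≈ 500 kPa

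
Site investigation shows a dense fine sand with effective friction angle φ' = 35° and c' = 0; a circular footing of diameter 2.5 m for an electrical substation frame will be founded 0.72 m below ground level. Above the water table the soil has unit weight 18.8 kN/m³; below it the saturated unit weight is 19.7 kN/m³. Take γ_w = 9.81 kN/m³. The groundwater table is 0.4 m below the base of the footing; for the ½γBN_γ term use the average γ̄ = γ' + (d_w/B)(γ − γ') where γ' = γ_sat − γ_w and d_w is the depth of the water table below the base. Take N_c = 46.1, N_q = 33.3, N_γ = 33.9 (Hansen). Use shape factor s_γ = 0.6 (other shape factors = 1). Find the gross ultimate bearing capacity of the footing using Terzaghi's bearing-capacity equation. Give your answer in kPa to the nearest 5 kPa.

Effective surcharge at the founding depth q = γ·D_f = 18.8 × 0.72 = 13.536 kPa.
With d_w = 0.4 m < B, γ̄ = 9.89 + (0.4/2.5) × (18.8 − 9.89) = 11.316 kN/m³.
q_ult = q·N_q + 0.5·γ·B·N_γ·s_γ
     = 13.536 × 33.3 + 0.5 × 11.316 × 2.5 × 33.9 × 0.6
     = 450.75 + 287.7 = 738.45 kPa.

q_ult ≈ 740 kPa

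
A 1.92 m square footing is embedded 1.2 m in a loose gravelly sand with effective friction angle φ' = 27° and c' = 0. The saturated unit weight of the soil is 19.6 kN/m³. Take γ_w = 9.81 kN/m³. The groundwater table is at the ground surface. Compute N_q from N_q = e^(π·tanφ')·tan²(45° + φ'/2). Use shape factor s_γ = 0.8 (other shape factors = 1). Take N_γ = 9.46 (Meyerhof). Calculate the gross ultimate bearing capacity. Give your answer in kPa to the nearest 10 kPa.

tan27° = 0.5095, so N_q = e^(π×0.5095)·tan²(58.5°) = 4.957 × 2.663 = 13.2.
Water table at ground surface, so effective unit weight γ' = 19.6 − 9.81 = 9.79 kN/m³ is used throughout; overburden q = 9.79 × 1.2 = 11.748 kPa; the same γ' applies in the ½γBN_γ term.
Surcharge term q·N_q = 11.748 × 13.199 = 155.06 kPa; self-weight term 0.5·γ·B·N_γ·s_γ = 0.5 × 9.79 × 1.92 × 9.46 × 0.8 = 71.127 kPa.
q_ult = 155.06 + 71.127 = 226.19 kPa.

q_ult ≈ 230 kPa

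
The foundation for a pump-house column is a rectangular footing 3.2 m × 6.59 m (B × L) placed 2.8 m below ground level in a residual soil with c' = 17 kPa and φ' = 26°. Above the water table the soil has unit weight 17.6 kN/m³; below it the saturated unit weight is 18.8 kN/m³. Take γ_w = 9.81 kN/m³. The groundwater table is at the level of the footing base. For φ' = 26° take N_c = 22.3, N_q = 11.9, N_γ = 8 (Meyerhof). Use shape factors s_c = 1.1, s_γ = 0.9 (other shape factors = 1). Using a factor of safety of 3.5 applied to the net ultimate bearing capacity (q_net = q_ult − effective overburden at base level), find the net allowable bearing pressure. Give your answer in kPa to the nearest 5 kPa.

q = γ·D_f = 17.6 × 2.8 = 49.28 kPa.
For the ½γBN_γ term take γ' = 18.8 − 9.81 = 8.99 kN/m³ (soil below base is submerged).
c·N_c·s_c = 17 × 22.3 × 1.1 = 417.01 kPa
q·N_q = 49.28 × 11.9 = 586.43 kPa
0.5·γ·B·N_γ·s_γ = 0.5 × 8.99 × 3.2 × 8 × 0.9 = 103.56 kPa
q_ult = 417.01 + 586.43 + 103.56 = 1107 kPa.
Net ultimate: q_net = 1107 − 49.28 = 1057.7 kPa.
q_all(net) = 1057.7 / 3.5 = 302.21 kPa.

q_all(net) ≈ 300 kPa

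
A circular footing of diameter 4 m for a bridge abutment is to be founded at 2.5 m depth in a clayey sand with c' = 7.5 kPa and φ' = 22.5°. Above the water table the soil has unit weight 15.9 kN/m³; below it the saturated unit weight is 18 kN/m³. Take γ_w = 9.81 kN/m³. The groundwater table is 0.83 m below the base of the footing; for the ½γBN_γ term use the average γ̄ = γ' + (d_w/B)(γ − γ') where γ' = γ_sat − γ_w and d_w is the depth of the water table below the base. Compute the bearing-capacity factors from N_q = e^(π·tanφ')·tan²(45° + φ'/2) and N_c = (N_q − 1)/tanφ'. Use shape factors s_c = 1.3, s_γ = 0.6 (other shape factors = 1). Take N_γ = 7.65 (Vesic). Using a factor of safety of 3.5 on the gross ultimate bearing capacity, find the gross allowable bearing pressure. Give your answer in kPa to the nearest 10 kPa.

q_all ≈ 170 kPa

N_q = e^(π·tan22.5°)·tan²(56.25°) = 8.23; N_c = (N_q − 1)/tanφ' = 17.45.
q = γ·D_f = 15.9 × 2.5 = 39.75 kPa.
γ' = 8.19 kN/m³; averaging over the depth B below the base, γ̄ = γ' + (d_w/B)(γ − γ') = 9.7898 kN/m³.
c·N_c·s_c = 7.5 × 17.453 × 1.3 = 170.17 kPa
q·N_q = 39.75 × 8.2292 = 327.11 kPa
0.5·γ·B·N_γ·s_γ = 0.5 × 9.7898 × 4 × 7.65 × 0.6 = 89.871 kPa
q_ult = 170.17 + 327.11 + 89.871 = 587.15 kPa.
q_all = 587.15 / 3.5 = 167.76 kPa.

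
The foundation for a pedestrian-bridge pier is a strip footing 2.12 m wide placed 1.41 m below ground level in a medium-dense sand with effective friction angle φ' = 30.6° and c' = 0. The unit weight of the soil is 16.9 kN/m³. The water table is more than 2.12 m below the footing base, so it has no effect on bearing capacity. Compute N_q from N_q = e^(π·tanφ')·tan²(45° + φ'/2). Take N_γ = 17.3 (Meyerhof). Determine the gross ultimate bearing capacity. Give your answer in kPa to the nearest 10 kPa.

tan30.6° = 0.5914, so N_q = e^(π×0.5914)·tan²(60.3°) = 6.41 × 3.074 = 19.7.
Overburden at base level: q = 16.9 × 1.41 = 23.829 kPa.
Surcharge term q·N_q = 23.829 × 19.704 = 469.52 kPa; self-weight term 0.5·γ·B·N_γ = 0.5 × 16.9 × 2.12 × 17.3 = 309.91 kPa.
q_ult = 469.52 + 309.91 = 779.43 kPa.

q_ult ≈ 780 kPa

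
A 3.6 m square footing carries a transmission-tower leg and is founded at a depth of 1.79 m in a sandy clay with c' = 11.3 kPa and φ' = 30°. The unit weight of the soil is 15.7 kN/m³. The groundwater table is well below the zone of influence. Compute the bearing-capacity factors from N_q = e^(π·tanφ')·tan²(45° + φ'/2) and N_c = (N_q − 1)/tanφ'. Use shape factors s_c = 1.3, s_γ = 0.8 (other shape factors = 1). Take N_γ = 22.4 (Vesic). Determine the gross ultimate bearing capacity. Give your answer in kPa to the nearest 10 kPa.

q_ult ≈ 1470 kPa

tan30° = 0.5774, so N_q = e^(π×0.5774)·tan²(60°) = 6.134 × 3.0 = 18.4.
N_c = (18.4 − 1)/tan30° = 30.14.
Overburden at base level: q = 15.7 × 1.79 = 28.103 kPa.
Cohesion term c·N_c·s_c = 11.3 × 30.14 × 1.3 = 442.75 kPa; surcharge term q·N_q = 28.103 × 18.401 = 517.13 kPa; self-weight term 0.5·γ·B·N_γ·s_γ = 0.5 × 15.7 × 3.6 × 22.4 × 0.8 = 506.42 kPa.
q_ult = 442.75 + 517.13 + 506.42 = 1466.3 kPa.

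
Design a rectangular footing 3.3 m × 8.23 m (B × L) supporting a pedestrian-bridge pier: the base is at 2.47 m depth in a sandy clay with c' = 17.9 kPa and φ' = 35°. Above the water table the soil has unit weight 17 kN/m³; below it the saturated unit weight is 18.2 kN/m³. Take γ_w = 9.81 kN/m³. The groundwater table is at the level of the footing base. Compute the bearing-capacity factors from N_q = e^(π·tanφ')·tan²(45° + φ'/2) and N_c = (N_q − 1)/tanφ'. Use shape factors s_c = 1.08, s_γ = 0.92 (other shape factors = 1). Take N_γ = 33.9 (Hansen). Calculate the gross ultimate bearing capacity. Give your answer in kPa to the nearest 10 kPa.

q_ult ≈ 2720 kPa

tan35° = 0.7002, so N_q = e^(π×0.7002)·tan²(62.5°) = 9.023 × 3.69 = 33.3.
N_c = (33.3 − 1)/tan35° = 46.12.
q = γ·D_f = 17 × 2.47 = 41.99 kPa.
For the ½γBN_γ term take γ' = 18.2 − 9.81 = 8.39 kN/m³ (soil below base is submerged).
c·N_c·s_c = 17.9 × 46.124 × 1.08 = 891.66 kPa
q·N_q = 41.99 × 33.296 = 1398.1 kPa
0.5·γ·B·N_γ·s_γ = 0.5 × 8.39 × 3.3 × 33.9 × 0.92 = 431.75 kPa
q_ult = 891.66 + 1398.1 + 431.75 = 2721.5 kPa.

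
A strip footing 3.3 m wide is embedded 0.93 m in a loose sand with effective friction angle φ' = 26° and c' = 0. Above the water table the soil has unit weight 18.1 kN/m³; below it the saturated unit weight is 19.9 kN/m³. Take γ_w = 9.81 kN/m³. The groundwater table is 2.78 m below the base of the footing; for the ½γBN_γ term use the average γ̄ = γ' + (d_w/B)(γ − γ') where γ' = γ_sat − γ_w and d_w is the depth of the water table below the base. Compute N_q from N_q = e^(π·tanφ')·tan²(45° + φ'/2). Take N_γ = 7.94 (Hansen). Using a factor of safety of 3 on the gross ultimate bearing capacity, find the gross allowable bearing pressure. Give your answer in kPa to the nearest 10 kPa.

q_all ≈ 140 kPa

N_q = e^(π·tan26°)·tan²(58°) = 11.85.
Overburden at base level: q = 18.1 × 0.93 = 16.833 kPa.
The water table is 2.78 m below the base (< B = 3.3 m), so the ½γBN_γ term uses γ̄ = γ' + (d_w/B)(γ − γ') = 10.09 + (2.78/3.3)(18.1 − 10.09) = 16.838 kN/m³.
Surcharge term q·N_q = 16.833 × 11.854 = 199.54 kPa; self-weight term 0.5·γ·B·N_γ = 0.5 × 16.838 × 3.3 × 7.94 = 220.59 kPa.
q_ult = 199.54 + 220.59 = 420.13 kPa.
q_all = 420.13 / 3 = 140.04 kPa.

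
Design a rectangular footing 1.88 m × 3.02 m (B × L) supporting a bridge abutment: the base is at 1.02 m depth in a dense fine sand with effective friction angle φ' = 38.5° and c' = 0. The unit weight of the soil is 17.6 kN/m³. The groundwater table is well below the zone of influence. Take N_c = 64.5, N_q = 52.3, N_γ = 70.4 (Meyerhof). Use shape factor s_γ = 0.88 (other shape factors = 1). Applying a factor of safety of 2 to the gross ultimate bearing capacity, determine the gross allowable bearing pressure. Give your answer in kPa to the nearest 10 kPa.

Overburden at base level: q = 17.6 × 1.02 = 17.952 kPa.
Surcharge term q·N_q = 17.952 × 52.3 = 938.89 kPa; self-weight term 0.5·γ·B·N_γ·s_γ = 0.5 × 17.6 × 1.88 × 70.4 × 0.88 = 1024.9 kPa.
q_ult = 938.89 + 1024.9 = 1963.8 kPa.
q_all = q_ult / FS = 1963.8 / 2 = 981.91 kPa.

q_all ≈ 980 kPa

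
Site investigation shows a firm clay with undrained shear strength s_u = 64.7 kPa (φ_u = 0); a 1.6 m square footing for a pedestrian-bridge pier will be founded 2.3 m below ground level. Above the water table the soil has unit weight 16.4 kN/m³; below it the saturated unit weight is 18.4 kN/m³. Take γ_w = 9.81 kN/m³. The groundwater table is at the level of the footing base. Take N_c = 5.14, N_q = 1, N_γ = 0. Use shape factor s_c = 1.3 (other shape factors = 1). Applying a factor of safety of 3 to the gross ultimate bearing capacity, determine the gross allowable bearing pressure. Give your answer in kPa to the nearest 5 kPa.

q_all ≈ 155 kPa

Effective surcharge at the founding depth q = γ·D_f = 16.4 × 2.3 = 37.72 kPa.
q_ult = c·N_c·s_c + q·N_q
     = 64.7 × 5.14 × 1.3 + 37.72 × 1
     = 432.33 + 37.72 = 470.05 kPa.
q_all = q_ult / FS = 470.05 / 3 = 156.68 kPa.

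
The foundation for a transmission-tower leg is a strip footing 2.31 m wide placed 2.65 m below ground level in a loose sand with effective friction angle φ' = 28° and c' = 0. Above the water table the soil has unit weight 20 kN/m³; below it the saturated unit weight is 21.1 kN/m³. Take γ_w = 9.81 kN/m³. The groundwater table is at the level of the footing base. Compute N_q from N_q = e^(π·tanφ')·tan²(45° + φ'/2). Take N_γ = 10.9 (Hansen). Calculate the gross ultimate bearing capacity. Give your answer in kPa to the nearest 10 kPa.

tan28° = 0.5317, so N_q = e^(π×0.5317)·tan²(59°) = 5.314 × 2.77 = 14.72.
q = γ·D_f = 20 × 2.65 = 53 kPa.
For the ½γBN_γ term take γ' = 21.1 − 9.81 = 11.29 kN/m³ (soil below base is submerged).
q·N_q = 53 × 14.72 = 780.15 kPa
0.5·γ·B·N_γ = 0.5 × 11.29 × 2.31 × 10.9 = 142.14 kPa
q_ult = 780.15 + 142.14 = 922.29 kPa.

q_ult ≈ 920 kPa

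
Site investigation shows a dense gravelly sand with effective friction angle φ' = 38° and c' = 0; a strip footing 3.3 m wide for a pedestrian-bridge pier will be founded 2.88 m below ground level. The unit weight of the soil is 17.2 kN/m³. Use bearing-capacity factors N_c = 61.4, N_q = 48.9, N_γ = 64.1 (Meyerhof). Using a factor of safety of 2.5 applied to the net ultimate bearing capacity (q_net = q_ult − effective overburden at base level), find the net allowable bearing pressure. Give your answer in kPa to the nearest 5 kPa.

Overburden at base level: q = 17.2 × 2.88 = 49.536 kPa.
Surcharge term q·N_q = 49.536 × 48.9 = 2422.3 kPa; self-weight term 0.5·γ·B·N_γ = 0.5 × 17.2 × 3.3 × 64.1 = 1819.2 kPa.
q_ult = 2422.3 + 1819.2 = 4241.5 kPa.
Net ultimate: q_net = 4241.5 − 49.536 = 4191.9 kPa.
q_all(net) = 4191.9 / 2.5 = 1676.8 kPa.

q_all(net) ≈ 1675 kPa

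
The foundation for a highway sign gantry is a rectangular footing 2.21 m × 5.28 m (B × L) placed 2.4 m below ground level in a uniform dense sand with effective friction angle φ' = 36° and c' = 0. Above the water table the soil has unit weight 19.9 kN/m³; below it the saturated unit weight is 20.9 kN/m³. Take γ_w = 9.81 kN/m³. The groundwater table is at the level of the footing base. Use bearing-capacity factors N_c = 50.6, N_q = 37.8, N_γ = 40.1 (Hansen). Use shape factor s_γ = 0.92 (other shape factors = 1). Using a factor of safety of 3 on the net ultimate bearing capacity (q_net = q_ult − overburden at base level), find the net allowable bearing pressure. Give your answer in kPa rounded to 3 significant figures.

Overburden at base level: q = 19.9 × 2.4 = 47.76 kPa.
Below the base the soil is submerged, so the ½γBN_γ term uses γ' = 20.9 − 9.81 = 11.09 kN/m³.
Surcharge term q·N_q = 47.76 × 37.8 = 1805.3 kPa; self-weight term 0.5·γ·B·N_γ·s_γ = 0.5 × 11.09 × 2.21 × 40.1 × 0.92 = 452.09 kPa.
q_ult = 1805.3 + 452.09 = 2257.4 kPa.
q_net = 2257.4 − 47.76 = 2209.7 kPa.
q_all(net) = 2209.7 / 3 = 736.55 kPa.

q_all(net) ≈ 737 kPa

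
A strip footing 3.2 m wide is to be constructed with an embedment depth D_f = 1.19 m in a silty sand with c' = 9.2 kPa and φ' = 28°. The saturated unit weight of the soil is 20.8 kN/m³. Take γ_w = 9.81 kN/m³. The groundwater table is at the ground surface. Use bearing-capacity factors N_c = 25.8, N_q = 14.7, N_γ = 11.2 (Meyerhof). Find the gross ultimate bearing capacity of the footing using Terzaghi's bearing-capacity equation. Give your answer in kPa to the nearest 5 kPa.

q_ult ≈ 625 kPa

Water table at ground surface, so effective unit weight γ' = 20.8 − 9.81 = 10.99 kN/m³ is used throughout; overburden q = 10.99 × 1.19 = 13.078 kPa; the same γ' applies in the ½γBN_γ term.
Cohesion term c·N_c = 9.2 × 25.8 = 237.36 kPa; surcharge term q·N_q = 13.078 × 14.7 = 192.25 kPa; self-weight term 0.5·γ·B·N_γ = 0.5 × 10.99 × 3.2 × 11.2 = 196.94 kPa.
q_ult = 237.36 + 192.25 + 196.94 = 626.55 kPa.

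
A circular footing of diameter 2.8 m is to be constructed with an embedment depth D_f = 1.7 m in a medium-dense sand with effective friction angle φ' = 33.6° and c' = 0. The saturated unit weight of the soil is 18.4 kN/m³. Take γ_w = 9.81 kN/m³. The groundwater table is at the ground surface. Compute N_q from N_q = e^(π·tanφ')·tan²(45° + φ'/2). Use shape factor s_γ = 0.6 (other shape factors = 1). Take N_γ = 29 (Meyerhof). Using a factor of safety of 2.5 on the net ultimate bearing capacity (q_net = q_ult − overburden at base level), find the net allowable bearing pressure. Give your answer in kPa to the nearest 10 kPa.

N_q = e^(π·tan33.6°)·tan²(61.8°) = 28.04.
With the water table at the surface the whole profile is submerged: γ' = 18.4 − 9.81 = 8.59 kN/m³, so q = γ'·D_f = 14.603 kPa; the same γ' applies in the ½γBN_γ term.
q_ult = q·N_q + 0.5·γ·B·N_γ·s_γ
     = 14.603 × 28.044 + 0.5 × 8.59 × 2.8 × 29 × 0.6
     = 409.53 + 209.25 = 618.78 kPa.
q_net = 618.78 − 14.603 = 604.18 kPa.
q_all(net) = 604.18 / 2.5 = 241.67 kPa.

q_all(net) ≈ 240 kPa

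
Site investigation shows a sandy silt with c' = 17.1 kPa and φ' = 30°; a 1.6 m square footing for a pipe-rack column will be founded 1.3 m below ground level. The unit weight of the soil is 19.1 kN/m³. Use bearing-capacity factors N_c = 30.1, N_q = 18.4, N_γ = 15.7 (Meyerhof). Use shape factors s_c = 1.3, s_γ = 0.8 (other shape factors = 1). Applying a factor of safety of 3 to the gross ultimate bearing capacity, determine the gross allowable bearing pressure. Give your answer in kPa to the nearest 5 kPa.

Effective surcharge at the founding depth q = γ·D_f = 19.1 × 1.3 = 24.83 kPa.
q_ult = c·N_c·s_c + q·N_q + 0.5·γ·B·N_γ·s_γ
     = 17.1 × 30.1 × 1.3 + 24.83 × 18.4 + 0.5 × 19.1 × 1.6 × 15.7 × 0.8
     = 669.12 + 456.87 + 191.92 = 1317.9 kPa.
q_all = q_ult / FS = 1317.9 / 3 = 439.3 kPa.

q_all ≈ 440 kPa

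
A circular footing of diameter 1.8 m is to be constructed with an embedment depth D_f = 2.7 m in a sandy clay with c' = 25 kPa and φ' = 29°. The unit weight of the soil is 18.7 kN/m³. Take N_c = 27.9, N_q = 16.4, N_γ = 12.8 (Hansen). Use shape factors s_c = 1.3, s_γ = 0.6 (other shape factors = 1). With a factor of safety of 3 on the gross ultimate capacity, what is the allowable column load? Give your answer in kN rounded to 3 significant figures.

P_all ≈ 1580 kN

Overburden at base level: q = 18.7 × 2.7 = 50.49 kPa.
Cohesion term c·N_c·s_c = 25 × 27.9 × 1.3 = 906.75 kPa; surcharge term q·N_q = 50.49 × 16.4 = 828.04 kPa; self-weight term 0.5·γ·B·N_γ·s_γ = 0.5 × 18.7 × 1.8 × 12.8 × 0.6 = 129.25 kPa.
q_ult = 906.75 + 828.04 + 129.25 = 1864 kPa.
Gross allowable pressure q_all = 1864 / 3 = 621.35 kPa.
Footing area = 2.5447 m², so allowable column load = 621.35 × 2.5447 = 1581.1 kN.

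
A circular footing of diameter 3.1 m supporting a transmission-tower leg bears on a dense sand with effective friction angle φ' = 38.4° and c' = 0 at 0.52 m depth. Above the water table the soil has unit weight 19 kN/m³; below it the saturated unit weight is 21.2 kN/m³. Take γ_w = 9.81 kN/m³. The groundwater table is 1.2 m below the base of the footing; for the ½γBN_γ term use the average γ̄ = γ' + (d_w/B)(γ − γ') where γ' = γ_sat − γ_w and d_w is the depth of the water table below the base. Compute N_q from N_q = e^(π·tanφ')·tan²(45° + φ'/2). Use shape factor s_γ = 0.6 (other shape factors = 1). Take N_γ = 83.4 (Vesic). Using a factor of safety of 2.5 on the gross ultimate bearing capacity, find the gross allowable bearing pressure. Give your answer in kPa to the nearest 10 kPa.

N_q = e^(π·tan38.4°)·tan²(64.2°) = 51.61.
Effective surcharge at the founding depth q = γ·D_f = 19 × 0.52 = 9.88 kPa.
With d_w = 1.2 m < B, γ̄ = 11.39 + (1.2/3.1) × (19 − 11.39) = 14.336 kN/m³.
q_ult = q·N_q + 0.5·γ·B·N_γ·s_γ
     = 9.88 × 51.611 + 0.5 × 14.336 × 3.1 × 83.4 × 0.6
     = 509.92 + 1111.9 = 1621.8 kPa.
q_all = 1621.8 / 2.5 = 648.73 kPa.

q_all ≈ 650 kPa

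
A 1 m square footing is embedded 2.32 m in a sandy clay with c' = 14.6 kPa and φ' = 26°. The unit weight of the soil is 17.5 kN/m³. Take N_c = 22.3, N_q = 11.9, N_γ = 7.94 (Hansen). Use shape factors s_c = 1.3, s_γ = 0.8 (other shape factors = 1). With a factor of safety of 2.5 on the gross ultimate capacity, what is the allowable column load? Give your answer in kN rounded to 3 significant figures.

q = γ·D_f = 17.5 × 2.32 = 40.6 kPa.
c·N_c·s_c = 14.6 × 22.3 × 1.3 = 423.25 kPa
q·N_q = 40.6 × 11.9 = 483.14 kPa
0.5·γ·B·N_γ·s_γ = 0.5 × 17.5 × 1 × 7.94 × 0.8 = 55.58 kPa
q_ult = 423.25 + 483.14 + 55.58 = 961.97 kPa.
Gross allowable pressure q_all = 961.97 / 2.5 = 384.79 kPa.
Footing area = 1 m², so allowable column load = 384.79 × 1 = 384.79 kN.

P_all ≈ 385 kN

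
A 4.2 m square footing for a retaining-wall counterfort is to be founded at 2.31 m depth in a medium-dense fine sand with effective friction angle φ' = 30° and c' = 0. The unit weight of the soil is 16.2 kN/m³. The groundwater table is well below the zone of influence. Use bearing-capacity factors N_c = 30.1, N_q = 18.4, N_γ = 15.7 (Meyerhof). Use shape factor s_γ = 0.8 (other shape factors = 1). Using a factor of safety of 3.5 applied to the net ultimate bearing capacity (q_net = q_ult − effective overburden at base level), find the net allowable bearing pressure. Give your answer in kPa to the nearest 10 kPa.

q_all(net) ≈ 310 kPa

q = γ·D_f = 16.2 × 2.31 = 37.422 kPa.
q·N_q = 37.422 × 18.4 = 688.56 kPa
0.5·γ·B·N_γ·s_γ = 0.5 × 16.2 × 4.2 × 15.7 × 0.8 = 427.29 kPa
q_ult = 688.56 + 427.29 = 1115.9 kPa.
Net ultimate: q_net = 1115.9 − 37.422 = 1078.4 kPa.
q_all(net) = 1078.4 / 3.5 = 308.12 kPa.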